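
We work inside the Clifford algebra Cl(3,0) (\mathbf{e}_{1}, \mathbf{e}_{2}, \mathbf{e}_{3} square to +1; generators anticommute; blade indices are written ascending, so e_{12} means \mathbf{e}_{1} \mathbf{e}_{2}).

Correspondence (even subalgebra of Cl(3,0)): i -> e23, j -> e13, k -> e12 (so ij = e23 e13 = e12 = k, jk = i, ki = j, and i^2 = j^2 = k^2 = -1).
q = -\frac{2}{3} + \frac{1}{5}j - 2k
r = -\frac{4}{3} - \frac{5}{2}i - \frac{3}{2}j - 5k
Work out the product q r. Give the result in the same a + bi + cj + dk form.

In blades: q = -\frac{2}{3} - 2 e_{12} + \frac{1}{5} e_{13}, r = -\frac{4}{3} - 5 e_{12} - \frac{3}{2} e_{13} - \frac{5}{2} e_{23}.
Distribute q over r term by term (generator squares from the signature, products reordered to ascending indices): (-\frac{2}{3})*r = \frac{8}{9} + \frac{10}{3} e_{12} + e_{13} + \frac{5}{3} e_{23}; (-2 e_{12})*r = -10 + \frac{8}{3} e_{12} + 5 e_{13} - 3 e_{23}; (\frac{1}{5} e_{13})*r = \frac{3}{10} + \frac{1}{2} e_{12} - \frac{4}{15} e_{13} - e_{23}.
Sum: -\frac{793}{90} + \frac{13}{2} e_{12} + \frac{86}{15} e_{13} - \frac{7}{3} e_{23}; translating back through the correspondence:
Answer: -\frac{793}{90} - \frac{7}{3}i + \frac{86}{15}j + \frac{13}{2}k


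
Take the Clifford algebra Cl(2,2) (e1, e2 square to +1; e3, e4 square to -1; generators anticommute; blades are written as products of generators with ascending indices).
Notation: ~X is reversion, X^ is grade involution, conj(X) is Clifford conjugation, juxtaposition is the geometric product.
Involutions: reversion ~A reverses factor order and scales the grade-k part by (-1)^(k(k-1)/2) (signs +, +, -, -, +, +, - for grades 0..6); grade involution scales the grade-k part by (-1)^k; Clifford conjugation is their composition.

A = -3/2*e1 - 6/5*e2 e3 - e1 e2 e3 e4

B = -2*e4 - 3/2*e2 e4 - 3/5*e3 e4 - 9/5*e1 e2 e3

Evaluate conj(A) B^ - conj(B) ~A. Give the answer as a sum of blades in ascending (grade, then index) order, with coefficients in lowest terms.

first term: 54/25*e1 + 9/5*e4 - 3/5*e1 e2 - 3/2*e1 e3 + 3*e1 e4 + 27/10*e2 e3 + 18/25*e2 e4 + 9/5*e3 e4 + 2*e1 e2 e3 - 9/4*e1 e2 e4 - 9/10*e1 e3 e4 + 12/5*e2 e3 e4
second term: -54/25*e1 + 9/5*e4 + 3/5*e1 e2 + 3/2*e1 e3 + 3*e1 e4 + 27/10*e2 e3 + 18/25*e2 e4 + 9/5*e3 e4 - 2*e1 e2 e3 - 9/4*e1 e2 e4 - 9/10*e1 e3 e4 + 12/5*e2 e3 e4
Answer: 108/25*e1 - 6/5*e1 e2 - 3*e1 e3 + 4*e1 e2 e3


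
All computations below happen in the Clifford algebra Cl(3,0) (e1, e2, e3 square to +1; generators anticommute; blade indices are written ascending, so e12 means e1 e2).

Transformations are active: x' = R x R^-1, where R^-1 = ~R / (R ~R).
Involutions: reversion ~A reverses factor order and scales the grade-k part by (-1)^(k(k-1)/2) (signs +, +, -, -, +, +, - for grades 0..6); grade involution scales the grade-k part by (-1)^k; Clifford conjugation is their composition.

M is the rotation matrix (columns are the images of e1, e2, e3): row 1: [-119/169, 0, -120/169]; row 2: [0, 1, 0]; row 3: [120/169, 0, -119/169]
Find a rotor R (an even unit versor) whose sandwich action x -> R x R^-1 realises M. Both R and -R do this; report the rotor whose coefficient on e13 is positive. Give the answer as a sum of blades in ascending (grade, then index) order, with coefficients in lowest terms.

Method: write R = a + b12*e12 + b13*e13 + b23*e23 with a^2 + b12^2 + b13^2 + b23^2 = 1 (so R^-1 = ~R). Expanding the columns R e_j ~R gives tr M = 4a^2 - 1 and, from the antisymmetric part, M21 - M12 = -4a*b12, M13 - M31 = 4a*b13, M32 - M23 = -4a*b23.
Here tr M = -69/169, so a^2 = (1 + tr M)/4 = 25/169 and a = ±5/13. Taking a = 5/13: M21 - M12 = 0, M13 - M31 = -240/169, M32 - M23 = 0, giving b12 = 0, b13 = -12/13, b23 = 0, i.e. R = 5/13 - 12/13*e13.
Its e13 coefficient is negative, so report the other preimage -R.
Answer: -5/13 + 12/13*e13. Why the constraint matters: R and -R act identically through the sandwich — M has trace -69/169 either way — so only the sign condition on e13 picks one of the two preimages.


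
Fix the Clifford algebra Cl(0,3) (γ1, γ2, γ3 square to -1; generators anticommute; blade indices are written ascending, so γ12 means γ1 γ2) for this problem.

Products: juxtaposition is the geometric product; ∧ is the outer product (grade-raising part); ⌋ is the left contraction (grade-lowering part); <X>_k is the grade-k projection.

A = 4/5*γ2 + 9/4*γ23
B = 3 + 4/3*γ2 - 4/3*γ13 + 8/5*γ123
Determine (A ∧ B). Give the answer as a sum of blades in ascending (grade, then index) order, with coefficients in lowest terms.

step 1: 12/5*γ2 + 27/4*γ23 + 16/15*γ123
Answer: 12/5*γ2 + 27/4*γ23 + 16/15*γ123


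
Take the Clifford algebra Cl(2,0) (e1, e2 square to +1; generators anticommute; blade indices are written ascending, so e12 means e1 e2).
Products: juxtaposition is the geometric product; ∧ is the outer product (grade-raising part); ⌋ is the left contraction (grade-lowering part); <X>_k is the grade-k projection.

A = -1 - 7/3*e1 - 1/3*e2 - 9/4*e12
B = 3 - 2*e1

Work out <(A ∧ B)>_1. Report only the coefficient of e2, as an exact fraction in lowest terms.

step 1: -3 - 5*e1 - e2 - 89/12*e12
step 2: -5*e1 - e2
Answer: -1


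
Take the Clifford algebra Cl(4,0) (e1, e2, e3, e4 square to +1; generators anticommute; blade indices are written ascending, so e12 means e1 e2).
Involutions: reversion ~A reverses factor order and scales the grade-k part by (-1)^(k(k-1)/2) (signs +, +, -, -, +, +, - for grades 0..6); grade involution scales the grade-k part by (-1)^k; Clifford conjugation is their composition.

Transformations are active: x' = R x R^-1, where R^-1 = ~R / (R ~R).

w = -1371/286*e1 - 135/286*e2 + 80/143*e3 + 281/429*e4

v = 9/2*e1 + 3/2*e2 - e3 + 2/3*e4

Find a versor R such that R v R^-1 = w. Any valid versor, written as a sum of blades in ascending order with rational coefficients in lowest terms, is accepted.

Why this works: both vectors square to 431/18, so q(v) = q(w) and R = v + w = -42/143*e1 + 147/143*e2 - 63/143*e3 + 189/143*e4 carries v to w — its own direction survives, the complement (v - w)/2 flips.
Answer: -42/143*e1 + 147/143*e2 - 63/143*e3 + 189/143*e4


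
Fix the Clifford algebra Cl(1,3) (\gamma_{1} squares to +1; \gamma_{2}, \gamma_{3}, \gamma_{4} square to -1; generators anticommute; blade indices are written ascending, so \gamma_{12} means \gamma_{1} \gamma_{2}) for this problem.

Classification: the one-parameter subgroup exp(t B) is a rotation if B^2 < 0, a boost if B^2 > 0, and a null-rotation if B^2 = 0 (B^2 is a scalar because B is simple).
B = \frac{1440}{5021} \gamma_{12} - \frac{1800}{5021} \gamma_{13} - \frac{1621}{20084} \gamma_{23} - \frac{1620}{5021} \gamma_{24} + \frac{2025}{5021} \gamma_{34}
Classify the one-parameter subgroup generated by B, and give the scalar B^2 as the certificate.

B^2 term by term: the squares give (\frac{1440}{5021})^2*(\gamma_{12})^2 + (-\frac{1800}{5021})^2*(\gamma_{13})^2 + (-\frac{1621}{20084})^2*(\gamma_{23})^2 + (-\frac{1620}{5021})^2*(\gamma_{24})^2 + (\frac{2025}{5021})^2*(\gamma_{34})^2 = \frac{2073600}{25210441}*(+1) + \frac{3240000}{25210441}*(+1) + \frac{2627641}{403367056}*(-1) + \frac{2624400}{25210441}*(-1) + \frac{4100625}{25210441}*(-1) = -\frac{1}{16} (each basis 2-blade squares to minus the product of its generators' squares); cross terms between blades sharing an index anticommute and cancel; the commuting (index-disjoint) pairs give grade-4 terms 2*c*c'*(blade product), which cancel blade by blade — \gamma_{1234}: \frac{5832000}{25210441} - \frac{5832000}{25210441} = 0 — confirming B is simple. So B^2 = -\frac{1}{16}.
Answer: rotation, certificate B^2 = -\frac{1}{16}. The scalar -\frac{1}{16} is the complete invariant here: its sign names the subgroup type.


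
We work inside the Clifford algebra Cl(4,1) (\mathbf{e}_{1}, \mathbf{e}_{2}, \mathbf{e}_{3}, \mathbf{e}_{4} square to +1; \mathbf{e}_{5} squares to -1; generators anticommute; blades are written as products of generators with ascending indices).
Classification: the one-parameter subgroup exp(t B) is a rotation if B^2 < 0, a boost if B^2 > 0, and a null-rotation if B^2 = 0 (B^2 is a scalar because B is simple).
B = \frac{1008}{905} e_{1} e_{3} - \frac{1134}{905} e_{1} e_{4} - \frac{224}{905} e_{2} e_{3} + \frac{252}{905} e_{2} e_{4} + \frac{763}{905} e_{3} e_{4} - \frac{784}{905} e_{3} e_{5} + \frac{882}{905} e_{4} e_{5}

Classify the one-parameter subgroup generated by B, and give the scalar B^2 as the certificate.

B^2 term by term: the squares give (\frac{1008}{905})^2*(e_{1} e_{3})^2 + (-\frac{1134}{905})^2*(e_{1} e_{4})^2 + (-\frac{224}{905})^2*(e_{2} e_{3})^2 + (\frac{252}{905})^2*(e_{2} e_{4})^2 + (\frac{763}{905})^2*(e_{3} e_{4})^2 + (-\frac{784}{905})^2*(e_{3} e_{5})^2 + (\frac{882}{905})^2*(e_{4} e_{5})^2 = \frac{1016064}{819025}*(-1) + \frac{1285956}{819025}*(-1) + \frac{50176}{819025}*(-1) + \frac{63504}{819025}*(-1) + \frac{582169}{819025}*(-1) + \frac{614656}{819025}*(+1) + \frac{777924}{819025}*(+1) = -\frac{49}{25} (each basis 2-blade squares to minus the product of its generators' squares); cross terms between blades sharing an index anticommute and cancel; the commuting (index-disjoint) pairs give grade-4 terms 2*c*c'*(blade product), which cancel blade by blade — e_{1} e_{2} e_{3} e_{4}: -\frac{508032}{819025} + \frac{508032}{819025} = 0; e_{1} e_{3} e_{4} e_{5}: \frac{1778112}{819025} - \frac{1778112}{819025} = 0; e_{2} e_{3} e_{4} e_{5}: -\frac{395136}{819025} + \frac{395136}{819025} = 0 — confirming B is simple. So B^2 = -\frac{49}{25}.
Answer: rotation, certificate B^2 = -\frac{49}{25}. Why this suffices: the scalar -\frac{49}{25} survives any versor conjugation, so its sign alone determines the class however B is presented.


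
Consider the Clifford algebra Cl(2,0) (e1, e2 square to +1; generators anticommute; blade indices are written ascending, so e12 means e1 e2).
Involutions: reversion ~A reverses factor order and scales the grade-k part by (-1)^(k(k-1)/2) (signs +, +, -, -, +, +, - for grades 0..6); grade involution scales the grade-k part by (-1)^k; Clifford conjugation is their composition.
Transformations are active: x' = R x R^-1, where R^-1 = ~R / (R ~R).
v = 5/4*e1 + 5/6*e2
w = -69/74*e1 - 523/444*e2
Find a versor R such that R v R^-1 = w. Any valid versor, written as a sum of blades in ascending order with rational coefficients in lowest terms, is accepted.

Key observation: q(v) = q(w) = 325/144 (sandwiches preserve the norm), so R = v + w = 47/148*e1 - 51/148*e2 works whenever it is invertible — the component of v along it is kept and (v - w)/2 reverses, sending v to w.
Answer: 47/148*e1 - 51/148*e2


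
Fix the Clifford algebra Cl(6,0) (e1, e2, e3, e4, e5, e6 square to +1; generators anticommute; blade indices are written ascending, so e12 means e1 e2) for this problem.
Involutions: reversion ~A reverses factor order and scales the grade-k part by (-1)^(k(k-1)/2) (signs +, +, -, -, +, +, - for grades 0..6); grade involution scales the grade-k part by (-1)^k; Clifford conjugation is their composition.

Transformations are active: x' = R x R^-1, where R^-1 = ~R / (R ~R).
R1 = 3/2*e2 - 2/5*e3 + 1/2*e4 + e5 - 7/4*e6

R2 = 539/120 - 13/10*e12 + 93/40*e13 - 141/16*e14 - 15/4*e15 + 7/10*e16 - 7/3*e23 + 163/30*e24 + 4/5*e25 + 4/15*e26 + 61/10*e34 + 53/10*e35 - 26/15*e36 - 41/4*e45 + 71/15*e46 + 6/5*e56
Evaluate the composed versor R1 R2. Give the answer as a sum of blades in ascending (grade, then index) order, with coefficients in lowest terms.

Distribute over the terms of R1 (each basis-blade product reordered to ascending indices, repeated generators contracted through their squares):
(3/2*e2) R2 = 39/20*e1 + 539/80*e2 - 7/2*e3 + 163/20*e4 + 6/5*e5 + 2/5*e6 - 279/80*e123 + 423/32*e124 + 45/8*e125 - 21/20*e126 + 183/20*e234 + 159/20*e235 - 13/5*e236 - 123/8*e245 + 71/10*e246 + 9/5*e256
(-2/5*e3) R2 = 93/100*e1 - 14/15*e2 - 539/300*e3 - 61/25*e4 - 53/25*e5 + 52/75*e6 + 13/25*e123 - 141/40*e134 - 3/2*e135 + 7/25*e136 + 163/75*e234 + 8/25*e235 + 8/75*e236 + 41/10*e345 - 142/75*e346 - 12/25*e356
(1/2*e4) R2 = 141/32*e1 - 163/60*e2 - 61/20*e3 + 539/240*e4 - 41/8*e5 + 71/30*e6 - 13/20*e124 + 93/80*e134 + 15/8*e145 - 7/20*e146 - 7/6*e234 - 2/5*e245 - 2/15*e246 - 53/20*e345 + 13/15*e346 + 3/5*e456
(e5) R2 = 15/4*e1 - 4/5*e2 - 53/10*e3 + 41/4*e4 + 539/120*e5 + 6/5*e6 - 13/10*e125 + 93/40*e135 - 141/16*e145 - 7/10*e156 - 7/3*e235 + 163/30*e245 - 4/15*e256 + 61/10*e345 + 26/15*e356 - 71/15*e456
(-7/4*e6) R2 = 49/40*e1 + 7/15*e2 - 91/30*e3 + 497/60*e4 + 21/10*e5 - 3773/480*e6 + 91/40*e126 - 651/160*e136 + 987/64*e146 + 105/16*e156 + 49/12*e236 - 1141/120*e246 - 7/5*e256 - 427/40*e346 - 371/40*e356 + 287/16*e456
Summing the partial products and collecting blades:
Answer: 9809/800*e1 + 661/240*e2 - 417/25*e3 + 31787/1200*e4 + 41/75*e5 - 7681/2400*e6 - 1187/400*e123 + 2011/160*e124 + 173/40*e125 + 49/40*e126 - 189/80*e134 + 33/40*e135 - 3031/800*e136 - 111/16*e145 + 4823/320*e146 + 469/80*e156 + 3047/300*e234 + 1781/300*e235 + 159/100*e236 - 1241/120*e245 - 61/24*e246 + 2/15*e256 + 151/20*e345 - 7021/600*e346 - 4813/600*e356 + 3313/240*e456


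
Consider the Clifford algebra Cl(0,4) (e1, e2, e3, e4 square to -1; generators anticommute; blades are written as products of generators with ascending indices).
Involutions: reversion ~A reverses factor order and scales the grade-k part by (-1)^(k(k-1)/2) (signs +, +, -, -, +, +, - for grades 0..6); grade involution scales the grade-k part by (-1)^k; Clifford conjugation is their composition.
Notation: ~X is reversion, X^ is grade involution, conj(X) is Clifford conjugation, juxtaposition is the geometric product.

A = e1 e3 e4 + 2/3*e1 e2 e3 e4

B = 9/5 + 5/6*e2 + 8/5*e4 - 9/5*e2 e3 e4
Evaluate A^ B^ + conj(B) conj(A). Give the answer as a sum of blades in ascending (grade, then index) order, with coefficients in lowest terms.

first term: 6/5*e1 + 9/5*e1 e2 - 8/5*e1 e3 + 16/15*e1 e2 e3 - 56/45*e1 e3 e4 + 61/30*e1 e2 e3 e4
second term: 6/5*e1 - 9/5*e1 e2 + 8/5*e1 e3 - 16/15*e1 e2 e3 + 56/45*e1 e3 e4 + 61/30*e1 e2 e3 e4
Answer: 12/5*e1 + 61/15*e1 e2 e3 e4


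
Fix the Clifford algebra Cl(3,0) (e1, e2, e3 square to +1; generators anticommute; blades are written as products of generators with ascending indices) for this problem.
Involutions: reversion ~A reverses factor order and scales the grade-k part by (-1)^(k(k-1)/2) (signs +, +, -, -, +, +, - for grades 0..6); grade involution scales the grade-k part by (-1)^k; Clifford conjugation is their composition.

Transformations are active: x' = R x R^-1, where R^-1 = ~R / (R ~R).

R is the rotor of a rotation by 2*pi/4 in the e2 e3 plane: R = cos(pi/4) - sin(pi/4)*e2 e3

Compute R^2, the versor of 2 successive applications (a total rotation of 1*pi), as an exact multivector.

Because a rotor carries half the rotation angle, composing 2 copies of this e2 e3-plane rotor multiplies the phase: 2*(pi/4) = pi/2, hence R^2 = cos(pi/2) - sin(pi/2)*e2 e3.
cos(pi/2) = 0 and sin(pi/2) = 1, so R^2 = -e2 e3. The net rotation is 1*pi; the rotor keeps the half-angle phase exactly.
Answer: -e2 e3


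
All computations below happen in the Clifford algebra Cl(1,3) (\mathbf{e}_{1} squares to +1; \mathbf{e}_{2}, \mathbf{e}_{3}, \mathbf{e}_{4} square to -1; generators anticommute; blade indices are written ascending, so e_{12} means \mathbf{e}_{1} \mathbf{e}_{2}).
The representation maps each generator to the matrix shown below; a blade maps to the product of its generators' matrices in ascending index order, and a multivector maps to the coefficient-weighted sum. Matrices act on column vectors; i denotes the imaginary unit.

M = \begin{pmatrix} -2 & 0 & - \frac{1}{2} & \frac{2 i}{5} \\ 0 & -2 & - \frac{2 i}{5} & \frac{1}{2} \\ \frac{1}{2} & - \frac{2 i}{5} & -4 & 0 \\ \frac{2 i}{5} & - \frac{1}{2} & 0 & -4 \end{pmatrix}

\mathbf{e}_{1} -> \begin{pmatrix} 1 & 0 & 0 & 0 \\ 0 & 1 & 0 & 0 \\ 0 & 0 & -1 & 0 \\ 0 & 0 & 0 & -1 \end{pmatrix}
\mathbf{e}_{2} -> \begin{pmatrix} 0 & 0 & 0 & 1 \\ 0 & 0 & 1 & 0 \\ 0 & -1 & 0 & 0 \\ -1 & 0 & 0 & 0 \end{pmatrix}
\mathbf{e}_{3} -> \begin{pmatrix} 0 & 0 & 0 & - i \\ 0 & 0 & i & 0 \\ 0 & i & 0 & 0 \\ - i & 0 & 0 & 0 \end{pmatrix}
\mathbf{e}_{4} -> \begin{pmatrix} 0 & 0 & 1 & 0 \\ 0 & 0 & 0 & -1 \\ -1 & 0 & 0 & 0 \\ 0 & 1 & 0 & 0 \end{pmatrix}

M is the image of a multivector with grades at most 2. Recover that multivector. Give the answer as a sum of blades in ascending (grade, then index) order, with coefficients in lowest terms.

Method: the blade images are trace-orthogonal — tr(rho(e_A) rho(e_B)^-1) = 4 if A = B and 0 otherwise — and rho(e_A)^-1 = (e_A)^2 * rho(e_A) with (e_A)^2 = +1 or -1, so the coefficient of e_A in the preimage is (e_A)^2 * tr(M rho(e_A))/4.
Nonzero projections over blades of grade <= 2: 1: (1)^2 = +1, tr(M 1) = -12, coefficient -3; e_{1}: (e_{1})^2 = +1, tr(M rho(e_{1})) = 4, coefficient 1; e_{3}: (e_{3})^2 = -1, tr(M rho(e_{3})) = \frac{8}{5}, coefficient -\frac{2}{5}; e_{4}: (e_{4})^2 = -1, tr(M rho(e_{4})) = 2, coefficient -\frac{1}{2}. Every other blade of grade <= 2 projects to 0.
Answer: -3 + e_{1} - \frac{2}{5} e_{3} - \frac{1}{2} e_{4}


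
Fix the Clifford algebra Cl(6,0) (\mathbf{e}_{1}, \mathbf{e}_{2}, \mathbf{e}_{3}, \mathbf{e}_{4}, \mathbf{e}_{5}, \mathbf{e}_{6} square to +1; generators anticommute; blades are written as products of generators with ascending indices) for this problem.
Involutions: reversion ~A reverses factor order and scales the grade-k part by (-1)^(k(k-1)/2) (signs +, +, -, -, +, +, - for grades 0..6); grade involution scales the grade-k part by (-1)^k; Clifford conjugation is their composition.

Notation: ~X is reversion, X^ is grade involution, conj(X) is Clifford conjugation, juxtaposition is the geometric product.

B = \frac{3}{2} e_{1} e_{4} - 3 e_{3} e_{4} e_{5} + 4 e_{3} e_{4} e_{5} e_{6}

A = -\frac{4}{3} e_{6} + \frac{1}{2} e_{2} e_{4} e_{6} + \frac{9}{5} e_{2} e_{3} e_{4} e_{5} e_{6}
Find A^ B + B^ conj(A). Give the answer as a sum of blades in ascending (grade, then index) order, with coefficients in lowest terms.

first term: -\frac{36}{5} e_{2} + \frac{27}{5} e_{2} e_{6} - \frac{3}{4} e_{1} e_{2} e_{6} + 2 e_{1} e_{4} e_{6} - 2 e_{2} e_{3} e_{5} - \frac{16}{3} e_{3} e_{4} e_{5} + \frac{3}{2} e_{2} e_{3} e_{5} e_{6} + 4 e_{3} e_{4} e_{5} e_{6} + \frac{27}{10} e_{1} e_{2} e_{3} e_{5} e_{6}
second term: -\frac{36}{5} e_{2} - \frac{27}{5} e_{2} e_{6} - \frac{3}{4} e_{1} e_{2} e_{6} + 2 e_{1} e_{4} e_{6} + 2 e_{2} e_{3} e_{5} + \frac{16}{3} e_{3} e_{4} e_{5} + \frac{3}{2} e_{2} e_{3} e_{5} e_{6} + 4 e_{3} e_{4} e_{5} e_{6} - \frac{27}{10} e_{1} e_{2} e_{3} e_{5} e_{6}
Answer: -\frac{72}{5} e_{2} - \frac{3}{2} e_{1} e_{2} e_{6} + 4 e_{1} e_{4} e_{6} + 3 e_{2} e_{3} e_{5} e_{6} + 8 e_{3} e_{4} e_{5} e_{6}


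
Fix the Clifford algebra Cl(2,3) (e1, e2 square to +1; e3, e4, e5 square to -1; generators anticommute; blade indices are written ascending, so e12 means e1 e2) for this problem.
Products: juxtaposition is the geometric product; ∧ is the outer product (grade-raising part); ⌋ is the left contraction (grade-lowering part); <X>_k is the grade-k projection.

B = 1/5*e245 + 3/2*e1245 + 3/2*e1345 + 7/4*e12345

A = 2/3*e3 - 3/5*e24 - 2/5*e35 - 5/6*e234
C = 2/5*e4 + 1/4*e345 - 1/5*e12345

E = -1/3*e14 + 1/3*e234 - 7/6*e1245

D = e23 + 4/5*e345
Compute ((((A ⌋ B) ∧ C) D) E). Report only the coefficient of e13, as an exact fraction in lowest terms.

step 1: -3/25*e5 - 3/5*e14 - 283/120*e15 - 7/10*e124 + 21/20*e135 + e145 - 7/6*e1245
step 2: 6/125*e45 + 283/300*e145 - 21/50*e1345
step 3: -42/125*e1 - 24/625*e3 - 283/375*e13 - 21/50*e1245 + 6/125*e2345 + 283/300*e12345
step 4: 49/100 - 1981/1800*e3 + 14/125*e4 + 2/125*e5 - 7/125*e13 + 283/900*e15 - 8/625*e24 - 7/50*e25 - 283/1125*e34 - 283/1125*e124 - 8/625*e134 - 7/50*e135 - 283/900*e235 + 49/125*e245 - 14/125*e1234 - 2/125*e1235 + 1981/2250*e2345 + 28/625*e12345
Answer: -7/125


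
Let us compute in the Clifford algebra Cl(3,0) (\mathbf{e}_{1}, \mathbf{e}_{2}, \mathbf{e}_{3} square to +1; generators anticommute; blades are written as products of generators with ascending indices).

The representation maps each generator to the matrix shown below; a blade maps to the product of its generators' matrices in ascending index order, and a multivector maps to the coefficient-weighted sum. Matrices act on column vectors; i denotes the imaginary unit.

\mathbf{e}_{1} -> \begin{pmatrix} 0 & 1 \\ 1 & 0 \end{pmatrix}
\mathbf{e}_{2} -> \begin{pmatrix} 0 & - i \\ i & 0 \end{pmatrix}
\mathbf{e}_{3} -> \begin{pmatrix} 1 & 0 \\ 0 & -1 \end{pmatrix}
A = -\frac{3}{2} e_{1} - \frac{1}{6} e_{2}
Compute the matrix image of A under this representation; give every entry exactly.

M = (-\frac{3}{2})*rho(e_{1}) + (-\frac{1}{6})*rho(e_{2}), summed entrywise:
Answer: \begin{pmatrix} 0 & - \frac{3}{2} + \frac{i}{6} \\ - \frac{3}{2} - \frac{i}{6} & 0 \end{pmatrix}


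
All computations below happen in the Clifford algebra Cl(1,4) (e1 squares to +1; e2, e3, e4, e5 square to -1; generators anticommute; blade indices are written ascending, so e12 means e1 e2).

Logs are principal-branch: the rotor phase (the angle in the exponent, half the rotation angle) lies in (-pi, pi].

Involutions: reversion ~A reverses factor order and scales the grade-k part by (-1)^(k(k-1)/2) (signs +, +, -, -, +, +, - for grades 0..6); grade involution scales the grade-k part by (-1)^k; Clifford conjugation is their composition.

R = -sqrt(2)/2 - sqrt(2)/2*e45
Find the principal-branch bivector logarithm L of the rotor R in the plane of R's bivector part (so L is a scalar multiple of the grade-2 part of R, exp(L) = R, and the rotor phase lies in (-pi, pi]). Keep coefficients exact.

The scalar part of R is -sqrt(2)/2, and that scalar determines the rotor phase on the principal branch; recovering the unit plane as bivector-part over sine of the phase gives L = phase * plane.
Concretely: cos(phase) = -sqrt(2)/2 gives phase = ±3*pi/4, and since phase/sin(phase) is even the sign is immaterial: L = (phase/sin(phase)) * <R>_2 = (3*sqrt(2)*pi/4) * <R>_2.
Answer: -3*pi/4*e45


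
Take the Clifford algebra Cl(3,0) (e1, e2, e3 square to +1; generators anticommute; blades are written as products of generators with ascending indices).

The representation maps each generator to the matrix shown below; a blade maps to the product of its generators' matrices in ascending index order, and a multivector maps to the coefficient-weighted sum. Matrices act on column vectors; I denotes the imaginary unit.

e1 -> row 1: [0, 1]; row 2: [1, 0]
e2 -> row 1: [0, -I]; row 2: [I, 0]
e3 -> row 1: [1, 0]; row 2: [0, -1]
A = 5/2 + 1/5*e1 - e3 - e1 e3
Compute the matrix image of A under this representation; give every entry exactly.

Bivector images (products of the table entries): rho(e1 e3) = rho(e1)rho(e3) = row 1: [0, -1]; row 2: [1, 0].
M = (5/2)*1 + (1/5)*rho(e1) + (-1)*rho(e3) + (-1)*rho(e1 e3), summed entrywise (1 is the identity matrix):
Answer: row 1: [3/2, 6/5]; row 2: [-4/5, 7/2]


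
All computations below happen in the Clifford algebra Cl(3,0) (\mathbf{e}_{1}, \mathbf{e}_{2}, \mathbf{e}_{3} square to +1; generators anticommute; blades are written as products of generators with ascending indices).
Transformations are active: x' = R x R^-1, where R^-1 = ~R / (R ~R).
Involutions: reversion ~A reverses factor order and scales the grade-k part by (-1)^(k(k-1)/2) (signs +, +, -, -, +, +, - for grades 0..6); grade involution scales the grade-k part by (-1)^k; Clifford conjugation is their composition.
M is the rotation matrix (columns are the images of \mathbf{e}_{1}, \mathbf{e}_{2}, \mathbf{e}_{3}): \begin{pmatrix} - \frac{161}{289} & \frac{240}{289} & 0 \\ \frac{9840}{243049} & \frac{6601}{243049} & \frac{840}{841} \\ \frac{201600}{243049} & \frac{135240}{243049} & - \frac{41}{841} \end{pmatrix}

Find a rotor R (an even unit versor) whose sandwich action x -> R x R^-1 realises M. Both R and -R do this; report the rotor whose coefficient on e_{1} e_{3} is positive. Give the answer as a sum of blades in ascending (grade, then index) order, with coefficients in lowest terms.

Method: write R = a + b12*e_{1} e_{2} + b13*e_{1} e_{3} + b23*e_{2} e_{3} with a^2 + b12^2 + b13^2 + b23^2 = 1 (so R^-1 = ~R). Expanding the columns R e_j ~R gives tr M = 4a^2 - 1 and, from the antisymmetric part, M21 - M12 = -4a*b12, M13 - M31 = 4a*b13, M32 - M23 = -4a*b23.
Here tr M = -\frac{140649}{243049}, so a^2 = (1 + tr M)/4 = \frac{25600}{243049} and a = ±\frac{160}{493}. Taking a = \frac{160}{493}: M21 - M12 = -\frac{192000}{243049}, M13 - M31 = -\frac{201600}{243049}, M32 - M23 = -\frac{107520}{243049}, giving b12 = \frac{300}{493}, b13 = -\frac{315}{493}, b23 = \frac{168}{493}, i.e. R = \frac{160}{493} + \frac{300}{493} e_{1} e_{2} - \frac{315}{493} e_{1} e_{3} + \frac{168}{493} e_{2} e_{3}.
Its e_{1} e_{3} coefficient is negative, so report the other preimage -R.
Answer: -\frac{160}{493} - \frac{300}{493} e_{1} e_{2} + \frac{315}{493} e_{1} e_{3} - \frac{168}{493} e_{2} e_{3}. Note: both R and -R realise this M (trace -\frac{140649}{243049}); the covering map identifies them, and the e_{1} e_{3}-coefficient sign is the tie-breaker.


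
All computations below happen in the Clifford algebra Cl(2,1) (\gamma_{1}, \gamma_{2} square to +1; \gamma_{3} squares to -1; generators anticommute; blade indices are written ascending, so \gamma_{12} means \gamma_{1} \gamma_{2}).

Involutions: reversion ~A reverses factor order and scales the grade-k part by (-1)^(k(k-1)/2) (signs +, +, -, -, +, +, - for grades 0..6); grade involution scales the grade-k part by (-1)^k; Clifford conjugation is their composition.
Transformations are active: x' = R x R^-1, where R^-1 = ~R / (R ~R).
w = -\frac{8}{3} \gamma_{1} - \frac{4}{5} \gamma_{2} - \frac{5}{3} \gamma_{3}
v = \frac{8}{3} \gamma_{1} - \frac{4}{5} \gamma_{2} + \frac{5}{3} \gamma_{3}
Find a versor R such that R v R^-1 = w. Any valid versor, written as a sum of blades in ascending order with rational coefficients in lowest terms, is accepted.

Reasoning: v^2 = w^2 = \frac{373}{75} since conjugation preserves the quadratic form; R = v + w = -\frac{8}{5} \gamma_{2} is then valid when invertible, keeping its own part and reversing (v - w)/2.
Answer: -\frac{8}{5} \gamma_{2}


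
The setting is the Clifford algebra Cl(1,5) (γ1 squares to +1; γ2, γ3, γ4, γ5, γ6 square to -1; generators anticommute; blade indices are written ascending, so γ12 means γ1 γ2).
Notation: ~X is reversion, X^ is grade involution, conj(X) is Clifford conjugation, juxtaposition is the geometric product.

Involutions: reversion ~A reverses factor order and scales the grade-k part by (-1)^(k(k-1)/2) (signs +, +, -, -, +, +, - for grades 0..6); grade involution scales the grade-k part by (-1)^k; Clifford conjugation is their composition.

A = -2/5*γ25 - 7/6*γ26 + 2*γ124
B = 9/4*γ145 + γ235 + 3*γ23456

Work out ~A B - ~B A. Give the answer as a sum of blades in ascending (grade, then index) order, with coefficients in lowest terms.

first term: 2/5*γ3 + 9/2*γ25 + 9/10*γ124 + 7/2*γ345 - 6/5*γ346 + 7/6*γ356 + 2*γ1345 - 6*γ1356 + 21/8*γ12456
second term: 2/5*γ3 - 9/2*γ25 - 9/10*γ124 - 7/2*γ345 + 6/5*γ346 - 7/6*γ356 + 2*γ1345 - 6*γ1356 + 21/8*γ12456
Answer: 9*γ25 + 9/5*γ124 + 7*γ345 - 12/5*γ346 + 7/3*γ356


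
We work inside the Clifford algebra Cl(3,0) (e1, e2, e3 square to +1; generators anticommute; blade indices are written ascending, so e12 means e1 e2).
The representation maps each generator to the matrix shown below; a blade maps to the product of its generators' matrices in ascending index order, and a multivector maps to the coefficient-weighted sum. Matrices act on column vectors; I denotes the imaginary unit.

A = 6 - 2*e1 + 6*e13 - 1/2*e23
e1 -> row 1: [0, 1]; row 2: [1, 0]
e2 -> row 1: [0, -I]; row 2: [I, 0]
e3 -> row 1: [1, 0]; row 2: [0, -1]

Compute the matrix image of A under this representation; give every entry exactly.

Bivector images (products of the table entries): rho(e13) = rho(e1)rho(e3) = row 1: [0, -1]; row 2: [1, 0]; rho(e23) = rho(e2)rho(e3) = row 1: [0, I]; row 2: [I, 0].
M = (6)*1 + (-2)*rho(e1) + (6)*rho(e13) + (-1/2)*rho(e23), summed entrywise (1 is the identity matrix):
Answer: row 1: [6, -8 - I/2]; row 2: [4 - I/2, 6]


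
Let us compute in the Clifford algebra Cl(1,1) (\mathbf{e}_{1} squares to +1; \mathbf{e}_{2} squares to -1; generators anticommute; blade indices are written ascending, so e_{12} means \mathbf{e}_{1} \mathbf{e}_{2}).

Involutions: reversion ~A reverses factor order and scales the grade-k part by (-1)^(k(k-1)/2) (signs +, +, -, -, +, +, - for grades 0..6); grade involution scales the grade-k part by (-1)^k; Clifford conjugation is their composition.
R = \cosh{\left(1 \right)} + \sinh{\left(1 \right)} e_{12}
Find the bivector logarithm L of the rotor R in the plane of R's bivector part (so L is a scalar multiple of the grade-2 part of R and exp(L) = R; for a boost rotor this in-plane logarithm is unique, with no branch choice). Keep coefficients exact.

The scalar part of R is \cosh{\left(1 \right)}, which determines |rapidity| via cosh; the sign lives in the bivector part, and pairing them (bivector part over sinh of the rapidity = the plane) gives the unique in-plane L = rapidity * plane.
Concretely: cosh(rapidity) = \cosh{\left(1 \right)} gives rapidity = ±1, and since rapidity/sinh(rapidity) is even the sign is immaterial: L = (rapidity/sinh(rapidity)) * <R>_2 = (\frac{1}{\sinh{\left(1 \right)}}) * <R>_2.
Answer: e_{12}


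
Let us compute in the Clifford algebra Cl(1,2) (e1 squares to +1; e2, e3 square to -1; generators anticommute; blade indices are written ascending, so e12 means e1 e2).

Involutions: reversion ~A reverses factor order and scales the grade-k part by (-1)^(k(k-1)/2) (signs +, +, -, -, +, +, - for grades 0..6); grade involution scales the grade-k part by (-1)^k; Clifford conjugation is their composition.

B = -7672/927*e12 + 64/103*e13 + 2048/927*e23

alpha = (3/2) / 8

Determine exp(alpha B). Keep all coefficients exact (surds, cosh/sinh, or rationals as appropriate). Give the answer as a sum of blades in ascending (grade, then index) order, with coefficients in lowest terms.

B^2 term by term: the squares give (-7672/927)^2*(e12)^2 + (64/103)^2*(e13)^2 + (2048/927)^2*(e23)^2 = 58859584/859329*(+1) + 4096/10609*(+1) + 4194304/859329*(-1) = 64 (each basis 2-blade squares to minus the product of its generators' squares); cross terms between blades sharing an index anticommute and cancel. So B^2 = 64.
B^2 = 64 — since the square is positive, the closed form is hyperbolic: l = 8, alpha*l = 3/2, so exp(alpha B) = cosh(3/2) + (sinh(3/2)/8)*B = cosh(3/2) + (sinh(3/2)/8)*B.
Answer: cosh(3/2) - 959*sinh(3/2)/927*e12 + 8*sinh(3/2)/103*e13 + 256*sinh(3/2)/927*e23


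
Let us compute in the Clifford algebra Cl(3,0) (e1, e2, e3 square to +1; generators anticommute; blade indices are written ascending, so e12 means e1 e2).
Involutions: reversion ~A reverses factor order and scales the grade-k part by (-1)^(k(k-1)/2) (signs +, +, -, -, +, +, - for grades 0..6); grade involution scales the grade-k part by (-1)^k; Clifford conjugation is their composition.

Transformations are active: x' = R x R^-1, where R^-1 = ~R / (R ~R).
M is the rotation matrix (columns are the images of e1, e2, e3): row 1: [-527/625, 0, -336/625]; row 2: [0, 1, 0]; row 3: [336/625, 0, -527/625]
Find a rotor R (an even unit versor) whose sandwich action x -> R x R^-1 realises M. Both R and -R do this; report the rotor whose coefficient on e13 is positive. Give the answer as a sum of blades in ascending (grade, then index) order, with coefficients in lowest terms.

Method: write R = a + b12*e12 + b13*e13 + b23*e23 with a^2 + b12^2 + b13^2 + b23^2 = 1 (so R^-1 = ~R). Expanding the columns R e_j ~R gives tr M = 4a^2 - 1 and, from the antisymmetric part, M21 - M12 = -4a*b12, M13 - M31 = 4a*b13, M32 - M23 = -4a*b23.
Here tr M = -429/625, so a^2 = (1 + tr M)/4 = 49/625 and a = ±7/25. Taking a = 7/25: M21 - M12 = 0, M13 - M31 = -672/625, M32 - M23 = 0, giving b12 = 0, b13 = -24/25, b23 = 0, i.e. R = 7/25 - 24/25*e13.
Its e13 coefficient is negative, so report the other preimage -R.
Answer: -7/25 + 24/25*e13. Note: both R and -R realise this M (trace -429/625); the covering map identifies them, and the e13-coefficient sign is the tie-breaker.


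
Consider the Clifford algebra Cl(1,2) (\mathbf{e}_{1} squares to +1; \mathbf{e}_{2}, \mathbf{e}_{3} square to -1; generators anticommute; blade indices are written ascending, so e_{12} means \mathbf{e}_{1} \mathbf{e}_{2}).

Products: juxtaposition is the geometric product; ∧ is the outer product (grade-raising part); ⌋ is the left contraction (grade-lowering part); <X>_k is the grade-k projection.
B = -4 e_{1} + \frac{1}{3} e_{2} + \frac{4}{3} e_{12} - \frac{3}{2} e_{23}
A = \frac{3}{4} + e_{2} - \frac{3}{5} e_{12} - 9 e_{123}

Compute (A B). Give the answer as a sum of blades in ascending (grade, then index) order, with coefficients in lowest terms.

step 1: -\frac{17}{15} - \frac{449}{30} e_{1} - \frac{43}{20} e_{2} - \frac{21}{2} e_{3} + 5 e_{12} - \frac{39}{10} e_{13} + \frac{279}{8} e_{23}
Answer: -\frac{17}{15} - \frac{449}{30} e_{1} - \frac{43}{20} e_{2} - \frac{21}{2} e_{3} + 5 e_{12} - \frac{39}{10} e_{13} + \frac{279}{8} e_{23}


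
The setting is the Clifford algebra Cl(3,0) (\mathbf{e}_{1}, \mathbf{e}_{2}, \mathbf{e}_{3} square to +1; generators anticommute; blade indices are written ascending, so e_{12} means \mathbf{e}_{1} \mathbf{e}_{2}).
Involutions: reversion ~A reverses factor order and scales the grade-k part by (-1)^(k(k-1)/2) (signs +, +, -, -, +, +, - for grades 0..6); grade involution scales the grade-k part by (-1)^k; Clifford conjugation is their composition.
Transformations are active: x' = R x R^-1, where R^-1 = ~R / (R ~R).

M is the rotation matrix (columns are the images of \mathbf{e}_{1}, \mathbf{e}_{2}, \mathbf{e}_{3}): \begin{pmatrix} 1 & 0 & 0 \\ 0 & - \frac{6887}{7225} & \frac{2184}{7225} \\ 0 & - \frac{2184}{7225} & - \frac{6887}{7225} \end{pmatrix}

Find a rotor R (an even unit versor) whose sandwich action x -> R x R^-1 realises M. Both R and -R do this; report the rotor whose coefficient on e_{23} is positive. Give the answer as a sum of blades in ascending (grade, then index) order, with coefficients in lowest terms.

Method: write R = a + b12*e_{12} + b13*e_{13} + b23*e_{23} with a^2 + b12^2 + b13^2 + b23^2 = 1 (so R^-1 = ~R). Expanding the columns R e_j ~R gives tr M = 4a^2 - 1 and, from the antisymmetric part, M21 - M12 = -4a*b12, M13 - M31 = 4a*b13, M32 - M23 = -4a*b23.
Here tr M = -\frac{6549}{7225}, so a^2 = (1 + tr M)/4 = \frac{169}{7225} and a = ±\frac{13}{85}. Taking a = \frac{13}{85}: M21 - M12 = 0, M13 - M31 = 0, M32 - M23 = -\frac{4368}{7225}, giving b12 = 0, b13 = 0, b23 = \frac{84}{85}, i.e. R = \frac{13}{85} + \frac{84}{85} e_{23}.
Its e_{23} coefficient is already positive.
Answer: \frac{13}{85} + \frac{84}{85} e_{23}. Note: both R and -R realise this M (trace -\frac{6549}{7225}); the covering map identifies them, and the e_{23}-coefficient sign is the tie-breaker.


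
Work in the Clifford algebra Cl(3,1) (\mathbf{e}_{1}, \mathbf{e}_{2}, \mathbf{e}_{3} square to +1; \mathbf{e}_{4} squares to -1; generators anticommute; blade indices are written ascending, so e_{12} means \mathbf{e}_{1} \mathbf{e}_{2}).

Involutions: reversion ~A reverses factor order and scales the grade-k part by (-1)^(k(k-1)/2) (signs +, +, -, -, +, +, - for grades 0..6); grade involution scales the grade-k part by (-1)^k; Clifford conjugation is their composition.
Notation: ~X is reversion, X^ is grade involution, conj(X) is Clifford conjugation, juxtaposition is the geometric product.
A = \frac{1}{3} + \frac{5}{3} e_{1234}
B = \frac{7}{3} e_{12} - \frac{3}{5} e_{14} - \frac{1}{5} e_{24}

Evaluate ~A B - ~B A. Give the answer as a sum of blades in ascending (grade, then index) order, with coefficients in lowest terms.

first term: \frac{7}{9} e_{12} + \frac{1}{3} e_{13} - \frac{1}{5} e_{14} - e_{23} - \frac{1}{15} e_{24} - \frac{35}{9} e_{34}
second term: -\frac{7}{9} e_{12} - \frac{1}{3} e_{13} + \frac{1}{5} e_{14} + e_{23} + \frac{1}{15} e_{24} + \frac{35}{9} e_{34}
Answer: \frac{14}{9} e_{12} + \frac{2}{3} e_{13} - \frac{2}{5} e_{14} - 2 e_{23} - \frac{2}{15} e_{24} - \frac{70}{9} e_{34}


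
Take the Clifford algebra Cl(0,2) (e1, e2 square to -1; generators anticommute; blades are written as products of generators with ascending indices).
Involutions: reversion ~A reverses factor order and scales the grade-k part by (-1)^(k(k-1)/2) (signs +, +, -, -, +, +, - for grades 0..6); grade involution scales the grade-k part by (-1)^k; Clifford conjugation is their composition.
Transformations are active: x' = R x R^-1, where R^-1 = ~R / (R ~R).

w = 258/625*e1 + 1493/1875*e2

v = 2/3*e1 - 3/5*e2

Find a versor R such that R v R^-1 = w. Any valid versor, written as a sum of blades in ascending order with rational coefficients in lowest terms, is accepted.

Equal squares first: v^2 = w^2 = -181/225. Then v + w = 2024/1875*e1 + 368/1875*e2 is a versor taking v to w, provided it is invertible.
Answer: 2024/1875*e1 + 368/1875*e2


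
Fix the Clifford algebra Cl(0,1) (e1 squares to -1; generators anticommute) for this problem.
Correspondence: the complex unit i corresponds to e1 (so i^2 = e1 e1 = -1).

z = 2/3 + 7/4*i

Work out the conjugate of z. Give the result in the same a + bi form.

In blades: z = 2/3 + 7/4*e1.
Conjugation here is Clifford conjugation: the scalar is fixed and the grade-1 and grade-2 blades all flip sign, giving 2/3 - 7/4*e1; translating back:
Answer: 2/3 - 7/4*i


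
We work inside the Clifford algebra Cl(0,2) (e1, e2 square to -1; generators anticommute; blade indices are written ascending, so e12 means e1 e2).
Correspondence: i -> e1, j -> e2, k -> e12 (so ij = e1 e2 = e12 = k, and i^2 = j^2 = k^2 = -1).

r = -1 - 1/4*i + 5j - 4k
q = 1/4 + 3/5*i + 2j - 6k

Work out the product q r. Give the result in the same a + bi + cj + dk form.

In blades: q = 1/4 + 3/5*e1 + 2*e2 - 6*e12, r = -1 - 1/4*e1 + 5*e2 - 4*e12.
Distribute q over r term by term (generator squares from the signature, products reordered to ascending indices): (1/4)*r = -1/4 - 1/16*e1 + 5/4*e2 - e12; (3/5*e1)*r = 3/20 - 3/5*e1 + 12/5*e2 + 3*e12; (2*e2)*r = -10 - 8*e1 - 2*e2 + 1/2*e12; (-6*e12)*r = -24 + 30*e1 + 3/2*e2 + 6*e12.
Sum: -341/10 + 1707/80*e1 + 63/20*e2 + 17/2*e12; translating back through the correspondence:
Answer: -341/10 + 1707/80*i + 63/20*j + 17/2*k


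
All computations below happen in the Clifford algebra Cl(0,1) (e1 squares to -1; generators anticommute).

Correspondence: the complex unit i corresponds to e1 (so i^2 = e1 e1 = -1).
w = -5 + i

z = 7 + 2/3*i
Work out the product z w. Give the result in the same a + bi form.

In blades: z = 7 + 2/3*e1, w = -5 + e1.
Distribute z over w term by term (generator squares from the signature, products reordered to ascending indices): (7)*w = -35 + 7*e1; (2/3*e1)*w = -2/3 - 10/3*e1.
Sum: -107/3 + 11/3*e1; translating back through the correspondence:
Answer: -107/3 + 11/3*i


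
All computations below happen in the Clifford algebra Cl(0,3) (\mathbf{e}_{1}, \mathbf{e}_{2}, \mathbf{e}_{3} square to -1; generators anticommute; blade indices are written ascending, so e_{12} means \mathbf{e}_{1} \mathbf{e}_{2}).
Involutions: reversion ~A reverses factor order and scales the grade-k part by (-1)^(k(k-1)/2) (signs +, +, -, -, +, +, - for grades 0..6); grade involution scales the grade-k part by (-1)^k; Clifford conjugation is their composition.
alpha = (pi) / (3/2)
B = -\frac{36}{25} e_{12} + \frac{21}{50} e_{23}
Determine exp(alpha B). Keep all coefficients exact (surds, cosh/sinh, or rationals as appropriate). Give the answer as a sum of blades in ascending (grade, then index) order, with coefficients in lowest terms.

B^2 term by term: the squares give (-\frac{36}{25})^2*(e_{12})^2 + (\frac{21}{50})^2*(e_{23})^2 = \frac{1296}{625}*(-1) + \frac{441}{2500}*(-1) = -\frac{9}{4} (each basis 2-blade squares to minus the product of its generators' squares); cross terms between blades sharing an index anticommute and cancel. So B^2 = -\frac{9}{4}.
B^2 = -\frac{9}{4} — circular case — the even/odd split gives cos and sin: l = \frac{3}{2}, alpha*l = \pi, so exp(alpha B) = cos(\pi) + (sin(\pi)/(\frac{3}{2}))*B = -1 + (0)*B.
Answer: -1


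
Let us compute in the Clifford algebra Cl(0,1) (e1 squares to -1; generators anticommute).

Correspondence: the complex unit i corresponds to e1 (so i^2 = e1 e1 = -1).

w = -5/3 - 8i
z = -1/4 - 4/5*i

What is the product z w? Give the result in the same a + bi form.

In blades: z = -1/4 - 4/5*e1, w = -5/3 - 8*e1.
Distribute z over w term by term (generator squares from the signature, products reordered to ascending indices): (-1/4)*w = 5/12 + 2*e1; (-4/5*e1)*w = -32/5 + 4/3*e1.
Sum: -359/60 + 10/3*e1; translating back through the correspondence:
Answer: -359/60 + 10/3*i
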